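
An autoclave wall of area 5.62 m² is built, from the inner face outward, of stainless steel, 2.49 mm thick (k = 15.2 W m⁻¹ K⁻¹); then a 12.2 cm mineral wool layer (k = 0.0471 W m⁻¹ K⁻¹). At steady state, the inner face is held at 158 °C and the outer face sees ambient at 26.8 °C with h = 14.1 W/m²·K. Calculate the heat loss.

Resistance network (inner→outer):
  R_stainless steel = L/(kA) = 0.00249/(15.2·5.62) = 2.915×10^-5 K/W
  R_mineral wool = L/(kA) = 0.122/(0.0471·5.62) = 0.4609 K/W
  R_conv,out = 1/(hA) = 1/(14.1·5.62) = 0.01262 K/W
ΣR = 2.915×10^-5 + 0.4609 + 0.01262 = 0.4735 K/W
Q = ΔT/ΣR = (158 °C − 26.8 °C)/0.4735 = 277 W

Q = 277 W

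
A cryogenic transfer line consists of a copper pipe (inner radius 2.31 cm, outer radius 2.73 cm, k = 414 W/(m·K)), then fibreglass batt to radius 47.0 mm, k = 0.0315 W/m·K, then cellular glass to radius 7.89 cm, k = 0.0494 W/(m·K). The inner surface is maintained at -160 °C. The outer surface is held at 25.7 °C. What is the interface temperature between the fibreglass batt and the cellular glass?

Series thermal resistances, inner to outer:
  R'_copper = ln(0.0273/0.0231)/(2πk) = 0.1671/(2π·414) = 6.422×10^-5 m·K/W
  R'_fibreglass batt = ln(0.0470/0.0273)/(2πk) = 0.5433/(2π·0.0315) = 2.745 m·K/W
  R'_cellular glass = ln(0.0789/0.0470)/(2πk) = 0.5180/(2π·0.0494) = 1.669 m·K/W
ΣR = 6.422×10^-5 + 2.745 + 1.669 = 4.414 m·K/W
Q' = ΔT/ΣR = (-160 °C − 25.7 °C)/4.414 = -42.07 W/m
From the inner boundary to the fibreglass batt/cellular glass interface, ΣR_partial = 2.745 m·K/W.
T_interface = T_in − Q'·ΣR_partial = -160 °C − (-42.07)(2.745) = -44.5 °C

T = -44.5 °C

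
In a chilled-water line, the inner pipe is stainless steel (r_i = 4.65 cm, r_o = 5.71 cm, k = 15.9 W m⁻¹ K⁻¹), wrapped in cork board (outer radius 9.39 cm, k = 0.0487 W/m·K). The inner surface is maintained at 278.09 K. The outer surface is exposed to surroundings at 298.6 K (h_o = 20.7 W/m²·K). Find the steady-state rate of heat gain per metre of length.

Treat each layer as a resistance in series:
  R'_stainless steel = ln(0.0571/0.0465)/(2πk) = 0.2054/(2π·15.9) = 0.002056 m·K/W
  R'_cork board = ln(0.0939/0.0571)/(2πk) = 0.4974/(2π·0.0487) = 1.626 m·K/W
  R'_conv,out = 1/(2πr h) = 1/(2π·0.0939·20.7) = 0.08188 m·K/W
ΣR = 0.002056 + 1.626 + 0.08188 = 1.710 m·K/W
Q' = ΔT/ΣR = (278.09 K − 298.6 K)/1.710 = -12.0 W/m
(Negative Q' ⇒ heat flows inward; heat gain = 12.0 W/m.)

Q' = 12.0 W/m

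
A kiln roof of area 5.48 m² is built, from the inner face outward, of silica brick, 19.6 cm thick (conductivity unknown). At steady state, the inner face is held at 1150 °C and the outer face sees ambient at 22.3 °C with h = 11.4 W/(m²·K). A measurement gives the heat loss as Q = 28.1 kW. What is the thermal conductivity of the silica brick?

k = 1.48 W/m·K

ΣR = ΔT/Q = |1150 − 22.3|/28100 = 0.04013 K/W
Known resistances:
  R_conv,out = 1/(hA) = 1/(11.4·5.48) = 0.01601 K/W
R_silica brick = ΣR − ΣR_known = 0.04013 − 0.01601 = 0.02412 K/W
L/(kA) = 0.02412 ⇒ k = 0.196/(0.02412·5.48) = 1.48 W/m·K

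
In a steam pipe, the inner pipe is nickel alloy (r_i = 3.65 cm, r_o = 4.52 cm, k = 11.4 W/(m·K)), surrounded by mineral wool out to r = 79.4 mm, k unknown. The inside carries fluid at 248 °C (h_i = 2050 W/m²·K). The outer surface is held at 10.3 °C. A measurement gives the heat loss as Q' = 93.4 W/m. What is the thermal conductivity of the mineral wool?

k = 0.0353 W/m·K

ΣR = ΔT/Q' = |248 − 10.3|/93.4 = 2.545 m·K/W
Known resistances:
  R'_conv,in = 1/(2πr h) = 1/(2π·0.0365·2050) = 0.002127 m·K/W
  R'_nickel alloy = ln(0.0452/0.0365)/(2πk) = 0.2138/(2π·11.4) = 0.002985 m·K/W
R_mineral wool = ΣR − ΣR_known = 2.545 − 0.005112 = 2.540 m·K/W
ln(r₂/r₁)/(2πk) = 2.540 ⇒ k = 0.5634/(2π·2.540) = 0.0353 W/m·K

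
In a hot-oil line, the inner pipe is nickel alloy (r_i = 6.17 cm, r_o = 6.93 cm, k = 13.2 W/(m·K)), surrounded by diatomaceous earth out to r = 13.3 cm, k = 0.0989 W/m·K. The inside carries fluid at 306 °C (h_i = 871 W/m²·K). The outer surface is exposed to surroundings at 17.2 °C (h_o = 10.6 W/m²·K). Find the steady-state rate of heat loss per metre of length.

Q' = 248 W/m

Series thermal resistances, inner to outer:
  R'_conv,in = 1/(2πr h) = 1/(2π·0.0617·871) = 0.002962 m·K/W
  R'_nickel alloy = ln(0.0693/0.0617)/(2πk) = 0.1162/(2π·13.2) = 0.001401 m·K/W
  R'_diatomaceous earth = ln(0.133/0.0693)/(2πk) = 0.6519/(2π·0.0989) = 1.049 m·K/W
  R'_conv,out = 1/(2πr h) = 1/(2π·0.133·10.6) = 0.1129 m·K/W
ΣR = 0.002962 + 0.001401 + 1.049 + 0.1129 = 1.166 m·K/W
Q' = ΔT/ΣR = (306 °C − 17.2 °C)/1.166 = 248 W/m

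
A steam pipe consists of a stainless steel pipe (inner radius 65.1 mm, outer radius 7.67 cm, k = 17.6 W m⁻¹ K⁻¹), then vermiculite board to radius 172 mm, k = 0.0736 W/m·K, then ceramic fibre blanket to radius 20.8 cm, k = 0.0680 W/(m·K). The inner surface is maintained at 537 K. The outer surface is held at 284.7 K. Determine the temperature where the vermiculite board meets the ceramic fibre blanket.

T = 335.9 K

Treat each layer as a resistance in series:
  R'_stainless steel = ln(0.0767/0.0651)/(2πk) = 0.1640/(2π·17.6) = 0.001483 m·K/W
  R'_vermiculite board = ln(0.172/0.0767)/(2πk) = 0.8076/(2π·0.0736) = 1.746 m·K/W
  R'_ceramic fibre blanket = ln(0.208/0.172)/(2πk) = 0.1900/(2π·0.0680) = 0.4448 m·K/W
ΣR = 0.001483 + 1.746 + 0.4448 = 2.192 m·K/W
Q' = ΔT/ΣR = (537 K − 284.7 K)/2.192 = 115.1 W/m
From the inner boundary to the vermiculite board/ceramic fibre blanket interface, ΣR_partial = 1.747 m·K/W.
T_interface = T_in − Q'·ΣR_partial = 537 K − (115.1)(1.747) = 335.9 K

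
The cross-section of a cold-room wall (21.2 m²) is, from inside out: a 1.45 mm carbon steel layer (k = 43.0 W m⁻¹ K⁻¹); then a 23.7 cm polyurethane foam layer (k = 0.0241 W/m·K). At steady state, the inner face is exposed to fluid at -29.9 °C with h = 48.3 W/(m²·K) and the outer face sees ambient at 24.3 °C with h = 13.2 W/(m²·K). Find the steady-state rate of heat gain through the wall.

Q = 116 W

Treat each layer as a resistance in series:
  R_conv,in = 1/(hA) = 1/(48.3·21.2) = 9.766×10^-4 K/W
  R_carbon steel = L/(kA) = 0.00145/(43.0·21.2) = 1.591×10^-6 K/W
  R_polyurethane foam = L/(kA) = 0.237/(0.0241·21.2) = 0.4639 K/W
  R_conv,out = 1/(hA) = 1/(13.2·21.2) = 0.003573 K/W
ΣR = 9.766×10^-4 + 1.591×10^-6 + 0.4639 + 0.003573 = 0.4685 K/W
Q = ΔT/ΣR = (-29.9 °C − 24.3 °C)/0.4685 = -116 W
(Negative Q ⇒ heat flows inward; heat gain = 116 W.)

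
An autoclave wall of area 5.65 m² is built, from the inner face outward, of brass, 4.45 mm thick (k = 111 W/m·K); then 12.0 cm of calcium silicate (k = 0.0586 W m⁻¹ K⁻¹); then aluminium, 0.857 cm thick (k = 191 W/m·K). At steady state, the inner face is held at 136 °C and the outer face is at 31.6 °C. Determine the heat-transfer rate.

Q = 288 W

Treat each layer as a resistance in series:
  R_brass = L/(kA) = 0.00445/(111·5.65) = 7.096×10^-6 K/W
  R_calcium silicate = L/(kA) = 0.120/(0.0586·5.65) = 0.3624 K/W
  R_aluminium = L/(kA) = 0.00857/(191·5.65) = 7.941×10^-6 K/W
ΣR = 7.096×10^-6 + 0.3624 + 7.941×10^-6 = 0.3624 K/W
Q = ΔT/ΣR = (136 °C − 31.6 °C)/0.3624 = 288 W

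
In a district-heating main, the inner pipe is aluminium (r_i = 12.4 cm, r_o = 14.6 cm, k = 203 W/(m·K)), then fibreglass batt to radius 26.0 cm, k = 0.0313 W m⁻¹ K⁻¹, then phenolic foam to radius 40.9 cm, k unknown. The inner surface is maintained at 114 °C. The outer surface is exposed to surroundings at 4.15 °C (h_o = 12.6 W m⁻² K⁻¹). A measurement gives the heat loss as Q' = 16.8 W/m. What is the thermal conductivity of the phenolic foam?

k = 0.0202 W/m·K

ΣR = ΔT/Q' = |114 − 4.15|/16.8 = 6.539 m·K/W
Known resistances:
  R'_aluminium = ln(0.146/0.124)/(2πk) = 0.1633/(2π·203) = 1.280×10^-4 m·K/W
  R'_fibreglass batt = ln(0.260/0.146)/(2πk) = 0.5771/(2π·0.0313) = 2.934 m·K/W
  R'_conv,out = 1/(2πr h) = 1/(2π·0.409·12.6) = 0.03088 m·K/W
R_phenolic foam = ΣR − ΣR_known = 6.539 − 2.965 = 3.574 m·K/W
ln(r₂/r₁)/(2πk) = 3.574 ⇒ k = 0.4530/(2π·3.574) = 0.0202 W/m·K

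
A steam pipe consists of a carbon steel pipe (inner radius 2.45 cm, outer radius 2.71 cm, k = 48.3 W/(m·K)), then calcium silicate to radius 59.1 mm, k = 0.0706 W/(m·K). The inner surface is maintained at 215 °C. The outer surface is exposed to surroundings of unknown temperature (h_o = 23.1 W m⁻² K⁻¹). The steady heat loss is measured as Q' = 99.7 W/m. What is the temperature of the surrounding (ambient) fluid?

T_out = 28.1 °C

Series resistances:
  R'_carbon steel = ln(0.0271/0.0245)/(2πk) = 0.1009/(2π·48.3) = 3.323×10^-4 m·K/W
  R'_calcium silicate = ln(0.0591/0.0271)/(2πk) = 0.7797/(2π·0.0706) = 1.758 m·K/W
  R'_conv,out = 1/(2πr h) = 1/(2π·0.0591·23.1) = 0.1166 m·K/W
ΣR = 1.875 m·K/W
ΔT = Q'·ΣR = 99.7 × 1.875 = 186.9 K
Heat flows outward, so T_out = T_in − ΔT = 215 − 186.9 = 28.1 °C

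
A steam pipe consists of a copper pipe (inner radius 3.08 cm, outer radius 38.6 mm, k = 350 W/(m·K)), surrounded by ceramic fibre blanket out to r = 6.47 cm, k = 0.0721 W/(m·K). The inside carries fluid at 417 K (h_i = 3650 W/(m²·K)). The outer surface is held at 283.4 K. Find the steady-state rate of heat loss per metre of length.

Q' = 117 W/m

Treat each layer as a resistance in series:
  R'_conv,in = 1/(2πr h) = 1/(2π·0.0308·3650) = 0.001416 m·K/W
  R'_copper = ln(0.0386/0.0308)/(2πk) = 0.2257/(2π·350) = 1.026×10^-4 m·K/W
  R'_ceramic fibre blanket = ln(0.0647/0.0386)/(2πk) = 0.5165/(2π·0.0721) = 1.140 m·K/W
ΣR = 0.001416 + 1.026×10^-4 + 1.140 = 1.142 m·K/W
Q' = ΔT/ΣR = (417 K − 283.4 K)/1.142 = 117 W/m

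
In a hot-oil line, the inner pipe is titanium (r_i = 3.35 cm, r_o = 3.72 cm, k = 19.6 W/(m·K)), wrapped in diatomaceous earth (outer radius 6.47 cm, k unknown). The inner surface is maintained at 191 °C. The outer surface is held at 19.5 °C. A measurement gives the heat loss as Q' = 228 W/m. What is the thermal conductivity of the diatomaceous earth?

ΣR = ΔT/Q' = |191 − 19.5|/228 = 0.7522 m·K/W
Known resistances:
  R'_titanium = ln(0.0372/0.0335)/(2πk) = 0.1048/(2π·19.6) = 8.507×10^-4 m·K/W
R_diatomaceous earth = ΣR − ΣR_known = 0.7522 − 8.507×10^-4 = 0.7513 m·K/W
ln(r₂/r₁)/(2πk) = 0.7513 ⇒ k = 0.5535/(2π·0.7513) = 0.117 W/m·K

k = 0.117 W/m·K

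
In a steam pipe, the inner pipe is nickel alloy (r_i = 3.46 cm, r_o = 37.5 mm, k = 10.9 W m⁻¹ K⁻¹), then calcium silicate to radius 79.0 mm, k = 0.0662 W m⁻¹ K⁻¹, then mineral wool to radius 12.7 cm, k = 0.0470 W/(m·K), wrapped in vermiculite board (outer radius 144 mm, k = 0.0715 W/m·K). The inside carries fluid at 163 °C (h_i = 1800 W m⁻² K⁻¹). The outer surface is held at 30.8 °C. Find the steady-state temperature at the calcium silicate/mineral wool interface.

T = 98.6 °C

Series thermal resistances, inner to outer:
  R'_conv,in = 1/(2πr h) = 1/(2π·0.0346·1800) = 0.002555 m·K/W
  R'_nickel alloy = ln(0.0375/0.0346)/(2πk) = 0.08049/(2π·10.9) = 0.001175 m·K/W
  R'_calcium silicate = ln(0.0790/0.0375)/(2πk) = 0.7451/(2π·0.0662) = 1.791 m·K/W
  R'_mineral wool = ln(0.127/0.0790)/(2πk) = 0.4747/(2π·0.0470) = 1.608 m·K/W
  R'_vermiculite board = ln(0.144/0.127)/(2πk) = 0.1256/(2π·0.0715) = 0.2796 m·K/W
ΣR = 0.002555 + 0.001175 + 1.791 + 1.608 + 0.2796 = 3.682 m·K/W
Q' = ΔT/ΣR = (163 °C − 30.8 °C)/3.682 = 35.90 W/m
From the inner boundary to the calcium silicate/mineral wool interface, ΣR_partial = 1.795 m·K/W.
T_interface = T_in − Q'·ΣR_partial = 163 °C − (35.90)(1.795) = 98.6 °C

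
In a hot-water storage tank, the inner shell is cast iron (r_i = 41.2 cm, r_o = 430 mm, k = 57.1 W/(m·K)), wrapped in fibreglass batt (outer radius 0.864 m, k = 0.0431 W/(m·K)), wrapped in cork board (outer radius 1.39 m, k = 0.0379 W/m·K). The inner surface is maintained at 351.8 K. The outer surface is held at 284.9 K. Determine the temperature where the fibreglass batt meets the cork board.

Treat each layer as a resistance in series:
  R_cast iron = (1/0.412 − 1/0.430)/(4πk) = 0.1016/(4π·57.1) = 1.416×10^-4 K/W
  R_fibreglass batt = (1/0.430 − 1/0.864)/(4πk) = 1.168/(4π·0.0431) = 2.157 K/W
  R_cork board = (1/0.864 − 1/1.39)/(4πk) = 0.4380/(4π·0.0379) = 0.9196 K/W
ΣR = 1.416×10^-4 + 2.157 + 0.9196 = 3.077 K/W
Q = ΔT/ΣR = (351.8 K − 284.9 K)/3.077 = 21.74 W
From the inner boundary to the fibreglass batt/cork board interface, ΣR_partial = 2.157 K/W.
T_interface = T_in − Q·ΣR_partial = 351.8 K − (21.74)(2.157) = 304.9 K

T = 304.9 K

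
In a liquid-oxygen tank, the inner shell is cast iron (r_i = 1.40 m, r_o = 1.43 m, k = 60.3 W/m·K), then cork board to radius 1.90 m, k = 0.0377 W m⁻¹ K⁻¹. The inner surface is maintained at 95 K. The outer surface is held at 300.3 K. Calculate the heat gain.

Q = 562 W

Resistance network (inner→outer):
  R_cast iron = (1/1.40 − 1/1.43)/(4πk) = 0.01499/(4π·60.3) = 1.978×10^-5 K/W
  R_cork board = (1/1.43 − 1/1.90)/(4πk) = 0.1730/(4π·0.0377) = 0.3651 K/W
ΣR = 1.978×10^-5 + 0.3651 = 0.3651 K/W
Q = ΔT/ΣR = (95 K − 300.3 K)/0.3651 = -562 W
(Negative Q ⇒ heat flows inward; heat gain = 562 W.)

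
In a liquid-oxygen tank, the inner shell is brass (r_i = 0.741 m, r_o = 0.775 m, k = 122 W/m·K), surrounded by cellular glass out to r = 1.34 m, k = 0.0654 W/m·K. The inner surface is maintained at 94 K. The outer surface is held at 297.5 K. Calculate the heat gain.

Q = 307 W

Treat each layer as a resistance in series:
  R_brass = (1/0.741 − 1/0.775)/(4πk) = 0.05921/(4π·122) = 3.862×10^-5 K/W
  R_cellular glass = (1/0.775 − 1/1.34)/(4πk) = 0.5441/(4π·0.0654) = 0.6620 K/W
ΣR = 3.862×10^-5 + 0.6620 = 0.6620 K/W
Q = ΔT/ΣR = (94 K − 297.5 K)/0.6620 = -307 W
(Negative Q ⇒ heat flows inward; heat gain = 307 W.)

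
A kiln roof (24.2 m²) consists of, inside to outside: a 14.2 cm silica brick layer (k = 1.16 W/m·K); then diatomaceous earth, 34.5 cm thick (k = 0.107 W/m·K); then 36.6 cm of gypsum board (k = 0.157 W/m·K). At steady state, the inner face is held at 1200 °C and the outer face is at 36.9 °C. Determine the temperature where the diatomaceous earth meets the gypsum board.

Treat each layer as a resistance in series:
  R_silica brick = L/(kA) = 0.142/(1.16·24.2) = 0.005058 K/W
  R_diatomaceous earth = L/(kA) = 0.345/(0.107·24.2) = 0.1332 K/W
  R_gypsum board = L/(kA) = 0.366/(0.157·24.2) = 0.09633 K/W
ΣR = 0.005058 + 0.1332 + 0.09633 = 0.2346 K/W
Q = ΔT/ΣR = (1200 °C − 36.9 °C)/0.2346 = 4958 W
From the inner boundary to the diatomaceous earth/gypsum board interface, ΣR_partial = 0.1383 K/W.
T_interface = T_in − Q·ΣR_partial = 1200 °C − (4958)(0.1383) = 514 °C

T = 514 °C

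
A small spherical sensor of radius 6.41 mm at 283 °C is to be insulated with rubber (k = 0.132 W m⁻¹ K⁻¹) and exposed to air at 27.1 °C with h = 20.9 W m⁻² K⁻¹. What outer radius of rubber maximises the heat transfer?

For a sphere, r_cr = 2k_ins/h = 2·0.132/20.9 = 0.0126 m = 1.26 cm

r_cr = 1.26 cm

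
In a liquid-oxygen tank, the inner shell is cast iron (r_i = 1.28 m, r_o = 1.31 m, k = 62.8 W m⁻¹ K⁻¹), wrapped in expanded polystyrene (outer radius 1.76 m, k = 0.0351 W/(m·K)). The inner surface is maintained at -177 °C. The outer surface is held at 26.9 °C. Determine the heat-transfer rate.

Resistance network (inner→outer):
  R_cast iron = (1/1.28 − 1/1.31)/(4πk) = 0.01789/(4π·62.8) = 2.267×10^-5 K/W
  R_expanded polystyrene = (1/1.31 − 1/1.76)/(4πk) = 0.1952/(4π·0.0351) = 0.4425 K/W
ΣR = 2.267×10^-5 + 0.4425 = 0.4425 K/W
Q = ΔT/ΣR = (-177 °C − 26.9 °C)/0.4425 = -461 W
(Negative Q ⇒ heat flows inward; heat gain = 461 W.)

Q = 461 W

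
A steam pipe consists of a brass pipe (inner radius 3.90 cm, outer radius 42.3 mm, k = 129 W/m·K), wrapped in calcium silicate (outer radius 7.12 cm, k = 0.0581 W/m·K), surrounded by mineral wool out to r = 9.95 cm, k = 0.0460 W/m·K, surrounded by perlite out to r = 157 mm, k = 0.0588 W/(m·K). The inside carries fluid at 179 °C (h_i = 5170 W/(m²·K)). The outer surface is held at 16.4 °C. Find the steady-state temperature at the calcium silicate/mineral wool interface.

Series thermal resistances, inner to outer:
  R'_conv,in = 1/(2πr h) = 1/(2π·0.0390·5170) = 7.893×10^-4 m·K/W
  R'_brass = ln(0.0423/0.0390)/(2πk) = 0.08123/(2π·129) = 1.002×10^-4 m·K/W
  R'_calcium silicate = ln(0.0712/0.0423)/(2πk) = 0.5207/(2π·0.0581) = 1.426 m·K/W
  R'_mineral wool = ln(0.0995/0.0712)/(2πk) = 0.3347/(2π·0.0460) = 1.158 m·K/W
  R'_perlite = ln(0.157/0.0995)/(2πk) = 0.4561/(2π·0.0588) = 1.235 m·K/W
ΣR = 7.893×10^-4 + 1.002×10^-4 + 1.426 + 1.158 + 1.235 = 3.820 m·K/W
Q' = ΔT/ΣR = (179 °C − 16.4 °C)/3.820 = 42.57 W/m
From the inner boundary to the calcium silicate/mineral wool interface, ΣR_partial = 1.427 m·K/W.
T_interface = T_in − Q'·ΣR_partial = 179 °C − (42.57)(1.427) = 118 °C

T = 118 °C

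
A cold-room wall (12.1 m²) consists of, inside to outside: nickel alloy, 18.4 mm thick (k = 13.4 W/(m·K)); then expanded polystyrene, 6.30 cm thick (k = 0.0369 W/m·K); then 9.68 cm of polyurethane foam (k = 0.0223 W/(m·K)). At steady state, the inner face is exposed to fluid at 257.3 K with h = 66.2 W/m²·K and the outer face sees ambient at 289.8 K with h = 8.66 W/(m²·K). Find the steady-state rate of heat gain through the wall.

Q = 63.6 W

Resistance network (inner→outer):
  R_conv,in = 1/(hA) = 1/(66.2·12.1) = 0.001248 K/W
  R_nickel alloy = L/(kA) = 0.0184/(13.4·12.1) = 1.135×10^-4 K/W
  R_expanded polystyrene = L/(kA) = 0.0630/(0.0369·12.1) = 0.1411 K/W
  R_polyurethane foam = L/(kA) = 0.0968/(0.0223·12.1) = 0.3587 K/W
  R_conv,out = 1/(hA) = 1/(8.66·12.1) = 0.009543 K/W
ΣR = 0.001248 + 1.135×10^-4 + 0.1411 + 0.3587 + 0.009543 = 0.5107 K/W
Q = ΔT/ΣR = (257.3 K − 289.8 K)/0.5107 = -63.6 W
(Negative Q ⇒ heat flows inward; heat gain = 63.6 W.)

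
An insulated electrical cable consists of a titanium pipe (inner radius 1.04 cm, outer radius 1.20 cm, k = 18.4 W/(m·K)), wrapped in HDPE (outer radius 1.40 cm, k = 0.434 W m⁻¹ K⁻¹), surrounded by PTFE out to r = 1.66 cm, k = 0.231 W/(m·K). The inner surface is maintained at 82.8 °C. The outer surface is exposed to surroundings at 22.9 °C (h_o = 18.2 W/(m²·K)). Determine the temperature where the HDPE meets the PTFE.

T = 77.9 °C

Resistance network (inner→outer):
  R'_titanium = ln(0.0120/0.0104)/(2πk) = 0.1431/(2π·18.4) = 0.001238 m·K/W
  R'_HDPE = ln(0.0140/0.0120)/(2πk) = 0.1542/(2π·0.434) = 0.05653 m·K/W
  R'_PTFE = ln(0.0166/0.0140)/(2πk) = 0.1703/(2π·0.231) = 0.1174 m·K/W
  R'_conv,out = 1/(2πr h) = 1/(2π·0.0166·18.2) = 0.5268 m·K/W
ΣR = 0.001238 + 0.05653 + 0.1174 + 0.5268 = 0.7020 m·K/W
Q' = ΔT/ΣR = (82.8 °C − 22.9 °C)/0.7020 = 85.33 W/m
From the inner boundary to the HDPE/PTFE interface, ΣR_partial = 0.05777 m·K/W.
T_interface = T_in − Q'·ΣR_partial = 82.8 °C − (85.33)(0.05777) = 77.9 °C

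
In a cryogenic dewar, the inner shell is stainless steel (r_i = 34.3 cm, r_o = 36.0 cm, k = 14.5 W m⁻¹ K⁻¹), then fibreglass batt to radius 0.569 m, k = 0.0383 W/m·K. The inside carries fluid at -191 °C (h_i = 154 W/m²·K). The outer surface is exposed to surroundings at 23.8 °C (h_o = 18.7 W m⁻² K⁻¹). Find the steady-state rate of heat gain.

Q = 100 W

Series thermal resistances, inner to outer:
  R_conv,in = 1/(4πr²h) = 1/(4π·0.343²·154) = 0.004392 K/W
  R_stainless steel = (1/0.343 − 1/0.360)/(4πk) = 0.1377/(4π·14.5) = 7.556×10^-4 K/W
  R_fibreglass batt = (1/0.360 − 1/0.569)/(4πk) = 1.020/(4π·0.0383) = 2.120 K/W
  R_conv,out = 1/(4πr²h) = 1/(4π·0.569²·18.7) = 0.01314 K/W
ΣR = 0.004392 + 7.556×10^-4 + 2.120 + 0.01314 = 2.138 K/W
Q = ΔT/ΣR = (-191 °C − 23.8 °C)/2.138 = -100 W
(Negative Q ⇒ heat flows inward; heat gain = 100 W.)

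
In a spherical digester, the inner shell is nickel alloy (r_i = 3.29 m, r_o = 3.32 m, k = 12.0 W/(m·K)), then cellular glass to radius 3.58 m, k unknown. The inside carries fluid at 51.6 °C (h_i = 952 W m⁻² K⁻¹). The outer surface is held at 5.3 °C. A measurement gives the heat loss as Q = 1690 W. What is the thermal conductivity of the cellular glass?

ΣR = ΔT/Q = |51.6 − 5.3|/1690 = 0.02740 K/W
Known resistances:
  R_conv,in = 1/(4πr²h) = 1/(4π·3.29²·952) = 7.723×10^-6 K/W
  R_nickel alloy = (1/3.29 − 1/3.32)/(4πk) = 0.002747/(4π·12.0) = 1.821×10^-5 K/W
R_cellular glass = ΣR − ΣR_known = 0.02740 − 2.593×10^-5 = 0.02737 K/W
(1/r₁−1/r₂)/(4πk) = 0.02737 ⇒ k = 0.02188/(4π·0.02737) = 0.0636 W/m·K

k = 0.0636 W/m·K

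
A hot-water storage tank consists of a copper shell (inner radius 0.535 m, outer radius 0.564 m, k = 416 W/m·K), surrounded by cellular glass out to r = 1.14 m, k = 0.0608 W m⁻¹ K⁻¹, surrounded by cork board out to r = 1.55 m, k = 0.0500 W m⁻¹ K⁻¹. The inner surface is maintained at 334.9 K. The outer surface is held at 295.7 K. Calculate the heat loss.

Q = 25.4 W

Series thermal resistances, inner to outer:
  R_copper = (1/0.535 − 1/0.564)/(4πk) = 0.09611/(4π·416) = 1.838×10^-5 K/W
  R_cellular glass = (1/0.564 − 1/1.14)/(4πk) = 0.8959/(4π·0.0608) = 1.173 K/W
  R_cork board = (1/1.14 − 1/1.55)/(4πk) = 0.2320/(4π·0.0500) = 0.3693 K/W
ΣR = 1.838×10^-5 + 1.173 + 0.3693 = 1.542 K/W
Q = ΔT/ΣR = (334.9 K − 295.7 K)/1.542 = 25.4 W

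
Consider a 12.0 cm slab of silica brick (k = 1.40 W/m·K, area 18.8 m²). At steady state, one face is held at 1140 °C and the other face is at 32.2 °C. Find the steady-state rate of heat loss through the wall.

Q = 2.43×10^5 W

Q = kA·ΔT/L = 1.40 × 18.8 × |1140 °C − 32.2 °C| / 0.120 = 2.43×10^5 W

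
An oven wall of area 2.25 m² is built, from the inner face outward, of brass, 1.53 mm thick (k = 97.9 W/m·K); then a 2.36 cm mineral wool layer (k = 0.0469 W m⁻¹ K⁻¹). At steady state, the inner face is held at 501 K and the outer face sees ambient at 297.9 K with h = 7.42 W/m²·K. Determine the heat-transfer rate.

Q = 716 W

Resistance network (inner→outer):
  R_brass = L/(kA) = 0.00153/(97.9·2.25) = 6.946×10^-6 K/W
  R_mineral wool = L/(kA) = 0.0236/(0.0469·2.25) = 0.2236 K/W
  R_conv,out = 1/(hA) = 1/(7.42·2.25) = 0.05990 K/W
ΣR = 6.946×10^-6 + 0.2236 + 0.05990 = 0.2835 K/W
Q = ΔT/ΣR = (501 K − 297.9 K)/0.2835 = 716 W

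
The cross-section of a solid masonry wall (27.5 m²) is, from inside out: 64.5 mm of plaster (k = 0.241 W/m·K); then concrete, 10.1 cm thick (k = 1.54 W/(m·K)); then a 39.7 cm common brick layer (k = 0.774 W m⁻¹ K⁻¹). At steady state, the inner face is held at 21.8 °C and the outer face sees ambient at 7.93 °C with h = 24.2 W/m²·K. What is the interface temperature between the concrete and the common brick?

Resistance network (inner→outer):
  R_plaster = L/(kA) = 0.0645/(0.241·27.5) = 0.009732 K/W
  R_concrete = L/(kA) = 0.101/(1.54·27.5) = 0.002385 K/W
  R_common brick = L/(kA) = 0.397/(0.774·27.5) = 0.01865 K/W
  R_conv,out = 1/(hA) = 1/(24.2·27.5) = 0.001503 K/W
ΣR = 0.009732 + 0.002385 + 0.01865 + 0.001503 = 0.03227 K/W
Q = ΔT/ΣR = (21.8 °C − 7.93 °C)/0.03227 = 429.8 W
From the inner boundary to the concrete/common brick interface, ΣR_partial = 0.01212 K/W.
T_interface = T_in − Q·ΣR_partial = 21.8 °C − (429.8)(0.01212) = 16.6 °C

T = 16.6 °C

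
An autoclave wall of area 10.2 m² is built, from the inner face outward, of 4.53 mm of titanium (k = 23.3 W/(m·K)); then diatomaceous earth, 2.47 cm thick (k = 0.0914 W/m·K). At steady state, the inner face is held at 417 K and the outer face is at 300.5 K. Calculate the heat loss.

Resistance network (inner→outer):
  R_titanium = L/(kA) = 0.00453/(23.3·10.2) = 1.906×10^-5 K/W
  R_diatomaceous earth = L/(kA) = 0.0247/(0.0914·10.2) = 0.02649 K/W
ΣR = 1.906×10^-5 + 0.02649 = 0.02651 K/W
Q = ΔT/ΣR = (417 K − 300.5 K)/0.02651 = 4390 W

Q = 4390 W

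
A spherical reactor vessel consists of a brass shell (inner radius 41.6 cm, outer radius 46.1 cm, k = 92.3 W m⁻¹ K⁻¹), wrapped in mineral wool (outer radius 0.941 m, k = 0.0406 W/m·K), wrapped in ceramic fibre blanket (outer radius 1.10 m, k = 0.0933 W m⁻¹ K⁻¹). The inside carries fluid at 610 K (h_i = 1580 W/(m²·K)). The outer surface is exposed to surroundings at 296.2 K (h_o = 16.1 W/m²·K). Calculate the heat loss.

Treat each layer as a resistance in series:
  R_conv,in = 1/(4πr²h) = 1/(4π·0.416²·1580) = 2.910×10^-4 K/W
  R_brass = (1/0.416 − 1/0.461)/(4πk) = 0.2346/(4π·92.3) = 2.023×10^-4 K/W
  R_mineral wool = (1/0.461 − 1/0.941)/(4πk) = 1.106/(4π·0.0406) = 2.169 K/W
  R_ceramic fibre blanket = (1/0.941 − 1/1.10)/(4πk) = 0.1536/(4π·0.0933) = 0.1310 K/W
  R_conv,out = 1/(4πr²h) = 1/(4π·1.10²·16.1) = 0.004085 K/W
ΣR = 2.910×10^-4 + 2.023×10^-4 + 2.169 + 0.1310 + 0.004085 = 2.305 K/W
Q = ΔT/ΣR = (610 K − 296.2 K)/2.305 = 136 W

Q = 136 W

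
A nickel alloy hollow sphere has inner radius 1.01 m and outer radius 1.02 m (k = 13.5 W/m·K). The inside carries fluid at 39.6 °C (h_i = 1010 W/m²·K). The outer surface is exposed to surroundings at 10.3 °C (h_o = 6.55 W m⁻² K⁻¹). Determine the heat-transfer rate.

Treat each layer as a resistance in series:
  R_conv,in = 1/(4πr²h) = 1/(4π·1.01²·1010) = 7.724×10^-5 K/W
  R_nickel alloy = (1/1.01 − 1/1.02)/(4πk) = 0.009707/(4π·13.5) = 5.722×10^-5 K/W
  R_conv,out = 1/(4πr²h) = 1/(4π·1.02²·6.55) = 0.01168 K/W
ΣR = 7.724×10^-5 + 5.722×10^-5 + 0.01168 = 0.01181 K/W
Q = ΔT/ΣR = (39.6 °C − 10.3 °C)/0.01181 = 2480 W

Q = 2.48 kW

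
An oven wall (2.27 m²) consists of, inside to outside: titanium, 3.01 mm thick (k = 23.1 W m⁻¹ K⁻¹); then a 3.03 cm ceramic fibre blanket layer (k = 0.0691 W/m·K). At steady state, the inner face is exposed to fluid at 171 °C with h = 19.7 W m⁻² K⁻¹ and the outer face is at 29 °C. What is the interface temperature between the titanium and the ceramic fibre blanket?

T = 156 °C

Treat each layer as a resistance in series:
  R_conv,in = 1/(hA) = 1/(19.7·2.27) = 0.02236 K/W
  R_titanium = L/(kA) = 0.00301/(23.1·2.27) = 5.740×10^-5 K/W
  R_ceramic fibre blanket = L/(kA) = 0.0303/(0.0691·2.27) = 0.1932 K/W
ΣR = 0.02236 + 5.740×10^-5 + 0.1932 = 0.2156 K/W
Q = ΔT/ΣR = (171 °C − 29 °C)/0.2156 = 658.6 W
From the inner boundary to the titanium/ceramic fibre blanket interface, ΣR_partial = 0.02242 K/W.
T_interface = T_in − Q·ΣR_partial = 171 °C − (658.6)(0.02242) = 156 °C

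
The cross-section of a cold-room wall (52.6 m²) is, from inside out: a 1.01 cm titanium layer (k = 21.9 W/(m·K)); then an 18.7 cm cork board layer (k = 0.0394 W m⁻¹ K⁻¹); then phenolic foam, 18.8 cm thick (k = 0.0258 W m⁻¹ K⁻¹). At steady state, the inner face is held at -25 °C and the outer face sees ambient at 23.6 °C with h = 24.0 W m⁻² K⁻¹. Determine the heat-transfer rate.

Treat each layer as a resistance in series:
  R_titanium = L/(kA) = 0.0101/(21.9·52.6) = 8.768×10^-6 K/W
  R_cork board = L/(kA) = 0.187/(0.0394·52.6) = 0.09023 K/W
  R_phenolic foam = L/(kA) = 0.188/(0.0258·52.6) = 0.1385 K/W
  R_conv,out = 1/(hA) = 1/(24.0·52.6) = 7.921×10^-4 K/W
ΣR = 8.768×10^-6 + 0.09023 + 0.1385 + 7.921×10^-4 = 0.2295 K/W
Q = ΔT/ΣR = (-25 °C − 23.6 °C)/0.2295 = -212 W
(Negative Q ⇒ heat flows inward; heat gain = 212 W.)

Q = 212 W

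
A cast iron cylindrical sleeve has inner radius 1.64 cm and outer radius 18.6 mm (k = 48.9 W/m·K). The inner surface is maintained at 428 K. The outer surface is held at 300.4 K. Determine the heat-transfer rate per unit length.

Q' = 311 kW/m

Q' = 2πk·ΔT/ln(r₂/r₁) = 2π × 48.9 × 127.6 / ln(0.0186/0.0164) = 3.11×10^5 W/m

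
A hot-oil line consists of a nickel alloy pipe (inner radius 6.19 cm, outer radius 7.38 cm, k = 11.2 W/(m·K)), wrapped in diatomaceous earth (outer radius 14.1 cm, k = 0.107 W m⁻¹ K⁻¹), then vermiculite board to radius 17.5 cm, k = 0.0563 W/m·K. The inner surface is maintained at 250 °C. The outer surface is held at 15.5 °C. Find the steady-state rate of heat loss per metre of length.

Treat each layer as a resistance in series:
  R'_nickel alloy = ln(0.0738/0.0619)/(2πk) = 0.1758/(2π·11.2) = 0.002499 m·K/W
  R'_diatomaceous earth = ln(0.141/0.0738)/(2πk) = 0.6474/(2π·0.107) = 0.9630 m·K/W
  R'_vermiculite board = ln(0.175/0.141)/(2πk) = 0.2160/(2π·0.0563) = 0.6107 m·K/W
ΣR = 0.002499 + 0.9630 + 0.6107 = 1.576 m·K/W
Q' = ΔT/ΣR = (250 °C − 15.5 °C)/1.576 = 149 W/m

Q' = 149 W/m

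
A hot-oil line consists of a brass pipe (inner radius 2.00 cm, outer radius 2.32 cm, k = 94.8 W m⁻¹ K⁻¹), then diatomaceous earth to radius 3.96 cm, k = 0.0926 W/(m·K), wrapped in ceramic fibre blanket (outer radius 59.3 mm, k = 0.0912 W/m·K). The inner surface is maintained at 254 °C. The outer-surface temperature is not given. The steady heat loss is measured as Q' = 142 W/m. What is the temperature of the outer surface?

T_out = 23.4 °C

Series resistances:
  R'_brass = ln(0.0232/0.0200)/(2πk) = 0.1484/(2π·94.8) = 2.492×10^-4 m·K/W
  R'_diatomaceous earth = ln(0.0396/0.0232)/(2πk) = 0.5347/(2π·0.0926) = 0.9190 m·K/W
  R'_ceramic fibre blanket = ln(0.0593/0.0396)/(2πk) = 0.4038/(2π·0.0912) = 0.7046 m·K/W
ΣR = 1.624 m·K/W
ΔT = Q'·ΣR = 142 × 1.624 = 230.6 K
Heat flows outward, so T_out = T_in − ΔT = 254 − 230.6 = 23.4 °C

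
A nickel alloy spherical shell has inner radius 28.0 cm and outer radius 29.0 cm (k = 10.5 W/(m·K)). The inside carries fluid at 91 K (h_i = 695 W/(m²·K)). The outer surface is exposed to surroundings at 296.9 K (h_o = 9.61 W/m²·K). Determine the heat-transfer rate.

Series thermal resistances, inner to outer:
  R_conv,in = 1/(4πr²h) = 1/(4π·0.280²·695) = 0.001460 K/W
  R_nickel alloy = (1/0.280 − 1/0.290)/(4πk) = 0.1232/(4π·10.5) = 9.334×10^-4 K/W
  R_conv,out = 1/(4πr²h) = 1/(4π·0.290²·9.61) = 0.09846 K/W
ΣR = 0.001460 + 9.334×10^-4 + 0.09846 = 0.1009 K/W
Q = ΔT/ΣR = (91 K − 296.9 K)/0.1009 = -2040 W
(Negative Q ⇒ heat flows inward; heat gain = 2040 W.)

Q = 2.04 kW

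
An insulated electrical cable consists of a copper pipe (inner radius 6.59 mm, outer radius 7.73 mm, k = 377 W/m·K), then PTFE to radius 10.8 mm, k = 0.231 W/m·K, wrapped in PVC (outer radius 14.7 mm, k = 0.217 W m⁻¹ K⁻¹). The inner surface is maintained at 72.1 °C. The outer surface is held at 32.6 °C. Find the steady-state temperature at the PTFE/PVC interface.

T = 52.2 °C

Resistance network (inner→outer):
  R'_copper = ln(0.00773/0.00659)/(2πk) = 0.1596/(2π·377) = 6.736×10^-5 m·K/W
  R'_PTFE = ln(0.0108/0.00773)/(2πk) = 0.3344/(2π·0.231) = 0.2304 m·K/W
  R'_PVC = ln(0.0147/0.0108)/(2πk) = 0.3083/(2π·0.217) = 0.2261 m·K/W
ΣR = 6.736×10^-5 + 0.2304 + 0.2261 = 0.4566 m·K/W
Q' = ΔT/ΣR = (72.1 °C − 32.6 °C)/0.4566 = 86.51 W/m
From the inner boundary to the PTFE/PVC interface, ΣR_partial = 0.2305 m·K/W.
T_interface = T_in − Q'·ΣR_partial = 72.1 °C − (86.51)(0.2305) = 52.2 °C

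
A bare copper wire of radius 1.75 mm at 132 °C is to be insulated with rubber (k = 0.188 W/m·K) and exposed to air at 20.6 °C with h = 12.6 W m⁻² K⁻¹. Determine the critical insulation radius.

r_cr = 1.49 cm

For a cylinder, r_cr = k_ins/h = 0.188/12.6 = 0.0149 m = 1.49 cm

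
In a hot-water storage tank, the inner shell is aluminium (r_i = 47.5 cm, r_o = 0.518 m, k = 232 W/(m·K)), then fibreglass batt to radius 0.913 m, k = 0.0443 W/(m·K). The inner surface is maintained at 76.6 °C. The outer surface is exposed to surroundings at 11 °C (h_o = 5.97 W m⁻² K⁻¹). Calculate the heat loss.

Q = 43.3 W

Series thermal resistances, inner to outer:
  R_aluminium = (1/0.475 − 1/0.518)/(4πk) = 0.1748/(4π·232) = 5.994×10^-5 K/W
  R_fibreglass batt = (1/0.518 − 1/0.913)/(4πk) = 0.8352/(4π·0.0443) = 1.500 K/W
  R_conv,out = 1/(4πr²h) = 1/(4π·0.913²·5.97) = 0.01599 K/W
ΣR = 5.994×10^-5 + 1.500 + 0.01599 = 1.516 K/W
Q = ΔT/ΣR = (76.6 °C − 11 °C)/1.516 = 43.3 W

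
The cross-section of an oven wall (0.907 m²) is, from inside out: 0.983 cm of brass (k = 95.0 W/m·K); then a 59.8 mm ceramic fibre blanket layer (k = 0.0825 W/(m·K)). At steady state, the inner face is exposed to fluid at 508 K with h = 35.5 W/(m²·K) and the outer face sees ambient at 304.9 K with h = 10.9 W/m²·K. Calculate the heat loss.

Series thermal resistances, inner to outer:
  R_conv,in = 1/(hA) = 1/(35.5·0.907) = 0.03106 K/W
  R_brass = L/(kA) = 0.00983/(95.0·0.907) = 1.141×10^-4 K/W
  R_ceramic fibre blanket = L/(kA) = 0.0598/(0.0825·0.907) = 0.7992 K/W
  R_conv,out = 1/(hA) = 1/(10.9·0.907) = 0.1012 K/W
ΣR = 0.03106 + 1.141×10^-4 + 0.7992 + 0.1012 = 0.9316 K/W
Q = ΔT/ΣR = (508 K − 304.9 K)/0.9316 = 218 W

Q = 218 W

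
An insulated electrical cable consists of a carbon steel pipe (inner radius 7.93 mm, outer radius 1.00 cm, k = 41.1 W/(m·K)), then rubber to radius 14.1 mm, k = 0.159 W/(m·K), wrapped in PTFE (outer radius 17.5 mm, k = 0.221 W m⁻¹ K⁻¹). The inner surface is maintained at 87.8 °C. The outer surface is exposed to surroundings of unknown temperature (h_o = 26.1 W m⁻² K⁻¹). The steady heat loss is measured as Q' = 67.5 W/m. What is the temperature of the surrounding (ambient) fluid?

T_out = 30.5 °C

Series resistances:
  R'_carbon steel = ln(0.0100/0.00793)/(2πk) = 0.2319/(2π·41.1) = 8.981×10^-4 m·K/W
  R'_rubber = ln(0.0141/0.0100)/(2πk) = 0.3436/(2π·0.159) = 0.3439 m·K/W
  R'_PTFE = ln(0.0175/0.0141)/(2πk) = 0.2160/(2π·0.221) = 0.1556 m·K/W
  R'_conv,out = 1/(2πr h) = 1/(2π·0.0175·26.1) = 0.3485 m·K/W
ΣR = 0.8488 m·K/W
ΔT = Q'·ΣR = 67.5 × 0.8488 = 57.29 K
Heat flows outward, so T_out = T_in − ΔT = 87.8 − 57.29 = 30.5 °C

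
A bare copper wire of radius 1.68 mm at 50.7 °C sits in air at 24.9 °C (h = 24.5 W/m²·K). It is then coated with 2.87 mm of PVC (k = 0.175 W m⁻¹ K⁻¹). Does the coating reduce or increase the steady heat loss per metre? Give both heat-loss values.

Critical radius for a cylinder: r_cr = k/h = 0.00714 m = 0.714 cm.
Outer radius after coating: r₂ = 0.00168 + 0.00287 = 0.00455 m.
Since r₁ < r_cr and r₂ ≤ r_cr, the coating moves toward the maximum at r_cr — heat loss rises.
Bare: R = 1/(2πr₁h) = 3.867 m·K/W; Q = 25.8/3.867 = 6.67 W/m.
Coated: R = R_cond + R_conv = 2.334 m·K/W; Q = 25.8/2.334 = 11.1 W/m.

increases: 6.67 → 11.1 W/m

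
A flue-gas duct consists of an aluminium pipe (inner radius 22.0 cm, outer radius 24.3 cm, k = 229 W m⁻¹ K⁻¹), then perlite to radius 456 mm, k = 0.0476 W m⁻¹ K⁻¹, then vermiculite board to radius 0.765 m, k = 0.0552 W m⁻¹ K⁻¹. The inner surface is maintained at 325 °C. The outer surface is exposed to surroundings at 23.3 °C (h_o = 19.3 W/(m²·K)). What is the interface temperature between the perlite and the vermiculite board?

T = 149 °C

Treat each layer as a resistance in series:
  R'_aluminium = ln(0.243/0.220)/(2πk) = 0.09943/(2π·229) = 6.911×10^-5 m·K/W
  R'_perlite = ln(0.456/0.243)/(2πk) = 0.6294/(2π·0.0476) = 2.105 m·K/W
  R'_vermiculite board = ln(0.765/0.456)/(2πk) = 0.5174/(2π·0.0552) = 1.492 m·K/W
  R'_conv,out = 1/(2πr h) = 1/(2π·0.765·19.3) = 0.01078 m·K/W
ΣR = 6.911×10^-5 + 2.105 + 1.492 + 0.01078 = 3.608 m·K/W
Q' = ΔT/ΣR = (325 °C − 23.3 °C)/3.608 = 83.62 W/m
From the inner boundary to the perlite/vermiculite board interface, ΣR_partial = 2.105 m·K/W.
T_interface = T_in − Q'·ΣR_partial = 325 °C − (83.62)(2.105) = 149 °C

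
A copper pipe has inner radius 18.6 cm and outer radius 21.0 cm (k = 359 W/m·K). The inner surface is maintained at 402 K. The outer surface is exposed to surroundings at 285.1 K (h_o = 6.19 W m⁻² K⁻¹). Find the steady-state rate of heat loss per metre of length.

Series thermal resistances, inner to outer:
  R'_copper = ln(0.210/0.186)/(2πk) = 0.1214/(2π·359) = 5.380×10^-5 m·K/W
  R'_conv,out = 1/(2πr h) = 1/(2π·0.210·6.19) = 0.1224 m·K/W
ΣR = 5.380×10^-5 + 0.1224 = 0.1225 m·K/W
Q' = ΔT/ΣR = (402 K − 285.1 K)/0.1225 = 954 W/m

Q' = 954 W/m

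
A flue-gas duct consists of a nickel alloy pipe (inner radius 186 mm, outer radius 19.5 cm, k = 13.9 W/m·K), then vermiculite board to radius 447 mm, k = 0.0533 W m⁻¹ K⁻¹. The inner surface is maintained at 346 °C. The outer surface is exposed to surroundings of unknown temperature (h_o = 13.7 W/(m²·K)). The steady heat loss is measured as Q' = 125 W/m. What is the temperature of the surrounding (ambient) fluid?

T_out = 33.0 °C

Sum the resistances:
  R'_nickel alloy = ln(0.195/0.186)/(2πk) = 0.04725/(2π·13.9) = 5.410×10^-4 m·K/W
  R'_vermiculite board = ln(0.447/0.195)/(2πk) = 0.8296/(2π·0.0533) = 2.477 m·K/W
  R'_conv,out = 1/(2πr h) = 1/(2π·0.447·13.7) = 0.02599 m·K/W
ΣR = 2.504 m·K/W
ΔT = Q'·ΣR = 125 × 2.504 = 313.0 K
Heat flows outward, so T_out = T_in − ΔT = 346 − 313.0 = 33.0 °C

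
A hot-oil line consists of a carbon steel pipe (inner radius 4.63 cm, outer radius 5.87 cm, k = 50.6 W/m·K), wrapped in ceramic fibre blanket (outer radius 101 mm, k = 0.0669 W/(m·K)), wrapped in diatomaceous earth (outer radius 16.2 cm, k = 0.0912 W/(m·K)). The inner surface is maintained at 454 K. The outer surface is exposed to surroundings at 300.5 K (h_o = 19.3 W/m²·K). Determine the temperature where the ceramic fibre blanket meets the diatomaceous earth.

T = 362.5 K

Treat each layer as a resistance in series:
  R'_carbon steel = ln(0.0587/0.0463)/(2πk) = 0.2373/(2π·50.6) = 7.464×10^-4 m·K/W
  R'_ceramic fibre blanket = ln(0.101/0.0587)/(2πk) = 0.5427/(2π·0.0669) = 1.291 m·K/W
  R'_diatomaceous earth = ln(0.162/0.101)/(2πk) = 0.4725/(2π·0.0912) = 0.8245 m·K/W
  R'_conv,out = 1/(2πr h) = 1/(2π·0.162·19.3) = 0.05090 m·K/W
ΣR = 7.464×10^-4 + 1.291 + 0.8245 + 0.05090 = 2.167 m·K/W
Q' = ΔT/ΣR = (454 K − 300.5 K)/2.167 = 70.84 W/m
From the inner boundary to the ceramic fibre blanket/diatomaceous earth interface, ΣR_partial = 1.292 m·K/W.
T_interface = T_in − Q'·ΣR_partial = 454 K − (70.84)(1.292) = 362.5 K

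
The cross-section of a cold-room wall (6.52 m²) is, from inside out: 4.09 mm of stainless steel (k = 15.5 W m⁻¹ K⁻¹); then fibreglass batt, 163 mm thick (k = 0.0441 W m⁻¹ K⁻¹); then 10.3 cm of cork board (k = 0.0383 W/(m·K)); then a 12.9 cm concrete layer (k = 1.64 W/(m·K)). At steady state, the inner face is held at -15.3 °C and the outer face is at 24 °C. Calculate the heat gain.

Treat each layer as a resistance in series:
  R_stainless steel = L/(kA) = 0.00409/(15.5·6.52) = 4.047×10^-5 K/W
  R_fibreglass batt = L/(kA) = 0.163/(0.0441·6.52) = 0.5669 K/W
  R_cork board = L/(kA) = 0.103/(0.0383·6.52) = 0.4125 K/W
  R_concrete = L/(kA) = 0.129/(1.64·6.52) = 0.01206 K/W
ΣR = 4.047×10^-5 + 0.5669 + 0.4125 + 0.01206 = 0.9915 K/W
Q = ΔT/ΣR = (-15.3 °C − 24 °C)/0.9915 = -39.6 W
(Negative Q ⇒ heat flows inward; heat gain = 39.6 W.)

Q = 39.6 W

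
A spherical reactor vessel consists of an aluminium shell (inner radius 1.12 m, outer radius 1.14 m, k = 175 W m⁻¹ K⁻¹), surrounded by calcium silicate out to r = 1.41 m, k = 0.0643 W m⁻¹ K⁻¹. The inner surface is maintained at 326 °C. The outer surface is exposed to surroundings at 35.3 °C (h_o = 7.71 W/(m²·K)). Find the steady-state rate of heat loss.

Q = 1360 W

Resistance network (inner→outer):
  R_aluminium = (1/1.12 − 1/1.14)/(4πk) = 0.01566/(4π·175) = 7.123×10^-6 K/W
  R_calcium silicate = (1/1.14 − 1/1.41)/(4πk) = 0.1680/(4π·0.0643) = 0.2079 K/W
  R_conv,out = 1/(4πr²h) = 1/(4π·1.41²·7.71) = 0.005192 K/W
ΣR = 7.123×10^-6 + 0.2079 + 0.005192 = 0.2131 K/W
Q = ΔT/ΣR = (326 °C − 35.3 °C)/0.2131 = 1360 W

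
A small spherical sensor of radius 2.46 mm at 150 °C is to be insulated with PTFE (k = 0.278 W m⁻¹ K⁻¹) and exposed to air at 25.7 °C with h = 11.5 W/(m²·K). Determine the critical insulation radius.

For a sphere, r_cr = 2k_ins/h = 2·0.278/11.5 = 0.0483 m = 4.83 cm

r_cr = 4.83 cm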